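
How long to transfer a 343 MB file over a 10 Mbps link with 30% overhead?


Effective throughput = 10 * (1 - 30/100) = 7 Mbps
File size in Mb = 343 * 8 = 2744 Mb
Time = 2744 / 7
Time = 392 seconds


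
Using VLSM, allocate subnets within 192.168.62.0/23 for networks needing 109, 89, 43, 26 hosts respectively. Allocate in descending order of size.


109 hosts -> /25 (126 usable): 192.168.62.0/25
89 hosts -> /25 (126 usable): 192.168.62.128/25
43 hosts -> /26 (62 usable): 192.168.63.0/26
26 hosts -> /27 (30 usable): 192.168.63.64/27
Allocation: 192.168.62.0/25 (109 hosts, 126 usable); 192.168.62.128/25 (89 hosts, 126 usable); 192.168.63.0/26 (43 hosts, 62 usable); 192.168.63.64/27 (26 hosts, 30 usable)


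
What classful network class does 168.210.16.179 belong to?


First octet: 168
Binary: 10101000
10xxxxxx -> Class B (128-191)
Class B, default mask 255.255.0.0 (/16)


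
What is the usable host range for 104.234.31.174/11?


Network: 104.224.0.0
Broadcast: 104.255.255.255
First usable = network + 1
Last usable = broadcast - 1
Range: 104.224.0.1 to 104.255.255.254


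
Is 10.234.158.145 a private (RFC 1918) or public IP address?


RFC 1918 private ranges:
  10.0.0.0/8 (10.0.0.0 - 10.255.255.255)
  172.16.0.0/12 (172.16.0.0 - 172.31.255.255)
  192.168.0.0/16 (192.168.0.0 - 192.168.255.255)
Private (in 10.0.0.0/8)


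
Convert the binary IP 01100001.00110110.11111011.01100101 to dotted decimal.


01100001 = 97
00110110 = 54
11111011 = 251
01100101 = 101
IP: 97.54.251.101


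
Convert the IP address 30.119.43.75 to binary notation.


30 = 00011110
119 = 01110111
43 = 00101011
75 = 01001011
Binary: 00011110.01110111.00101011.01001011


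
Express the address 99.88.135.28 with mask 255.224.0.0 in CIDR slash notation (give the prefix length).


Binary: 11111111.11100000.00000000.00000000
Count leading 1s
Prefix: /11


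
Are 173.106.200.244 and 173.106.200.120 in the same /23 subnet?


Mask: 255.255.254.0
173.106.200.244 AND mask = 173.106.200.0
173.106.200.120 AND mask = 173.106.200.0
Yes, same subnet (173.106.200.0)


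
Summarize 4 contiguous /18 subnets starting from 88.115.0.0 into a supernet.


Original prefix: /18
Number of subnets: 4 = 2^2
New prefix = 18 - 2 = 16
Supernet: 88.115.0.0/16


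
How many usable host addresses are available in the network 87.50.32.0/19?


Host bits = 32 - 19 = 13
Total addresses = 2^13 = 8192
Usable = total - 2 (network and broadcast)
Usable hosts: 8190


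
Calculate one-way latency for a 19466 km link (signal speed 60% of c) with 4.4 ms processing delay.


Speed = 0.6 * 3e5 km/s = 180000 km/s
Propagation delay = 19466 / 180000 = 0.1081 s = 108.1444 ms
Processing delay = 4.4 ms
Total one-way latency = 112.5444 ms


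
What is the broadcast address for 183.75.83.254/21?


Network: 183.75.80.0/21
Host bits = 11
Set all host bits to 1:
Broadcast: 183.75.87.255


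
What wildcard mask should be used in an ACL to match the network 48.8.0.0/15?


Subnet mask: 255.254.0.0
Wildcard = 255.255.255.255 - subnet mask
255 - 255 = 0
255 - 254 = 1
255 - 0 = 255
255 - 0 = 255
Wildcard: 0.1.255.255


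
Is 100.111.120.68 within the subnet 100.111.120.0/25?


Subnet network: 100.111.120.0
Test IP AND mask: 100.111.120.0
Yes, 100.111.120.68 is in 100.111.120.0/25


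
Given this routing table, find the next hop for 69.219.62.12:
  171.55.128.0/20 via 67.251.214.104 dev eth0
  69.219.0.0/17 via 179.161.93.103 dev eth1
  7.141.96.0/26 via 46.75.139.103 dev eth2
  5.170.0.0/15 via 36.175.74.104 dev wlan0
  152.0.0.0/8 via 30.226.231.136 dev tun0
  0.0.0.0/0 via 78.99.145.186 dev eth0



Longest prefix match for 69.219.62.12:
  /20 171.55.128.0: no
  /17 69.219.0.0: MATCH
  /26 7.141.96.0: no
  /15 5.170.0.0: no
  /8 152.0.0.0: no
  /0 0.0.0.0: MATCH
Selected: next-hop 179.161.93.103 via eth1 (matched /17)


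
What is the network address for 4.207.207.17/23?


IP:   00000100.11001111.11001111.00010001
Mask: 11111111.11111111.11111110.00000000
AND operation:
Net:  00000100.11001111.11001110.00000000
Network: 4.207.206.0/23


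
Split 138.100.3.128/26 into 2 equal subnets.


New prefix = 26 + 1 = 27
Each subnet has 32 addresses
  138.100.3.128/27
  138.100.3.160/27
Subnets: 138.100.3.128/27, 138.100.3.160/27


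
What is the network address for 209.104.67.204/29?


IP:   11010001.01101000.01000011.11001100
Mask: 11111111.11111111.11111111.11111000
AND operation:
Net:  11010001.01101000.01000011.11001000
Network: 209.104.67.200/29


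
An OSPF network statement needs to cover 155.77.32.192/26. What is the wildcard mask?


Subnet mask: 255.255.255.192
Wildcard = 255.255.255.255 - subnet mask
255 - 255 = 0
255 - 255 = 0
255 - 255 = 0
255 - 192 = 63
Wildcard: 0.0.0.63


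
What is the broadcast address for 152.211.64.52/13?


Network: 152.208.0.0/13
Host bits = 19
Set all host bits to 1:
Broadcast: 152.215.255.255


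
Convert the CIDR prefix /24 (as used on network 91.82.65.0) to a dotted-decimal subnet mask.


/24 means 24 network bits, 8 host bits
Binary: 11111111111111111111111100000000
Mask: 255.255.255.0


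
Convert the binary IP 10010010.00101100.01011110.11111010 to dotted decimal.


10010010 = 146
00101100 = 44
01011110 = 94
11111010 = 250
IP: 146.44.94.250


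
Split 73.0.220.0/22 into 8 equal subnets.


New prefix = 22 + 3 = 25
Each subnet has 128 addresses
  73.0.220.0/25
  73.0.220.128/25
  73.0.221.0/25
  73.0.221.128/25
  73.0.222.0/25
  73.0.222.128/25
  73.0.223.0/25
  73.0.223.128/25
Subnets: 73.0.220.0/25, 73.0.220.128/25, 73.0.221.0/25, 73.0.221.128/25, 73.0.222.0/25, 73.0.222.128/25, 73.0.223.0/25, 73.0.223.128/25


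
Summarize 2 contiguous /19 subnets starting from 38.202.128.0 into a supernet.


Original prefix: /19
Number of subnets: 2 = 2^1
New prefix = 19 - 1 = 18
Supernet: 38.202.128.0/18


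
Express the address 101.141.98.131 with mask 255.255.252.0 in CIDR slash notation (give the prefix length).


Binary: 11111111.11111111.11111100.00000000
Count leading 1s
Prefix: /22


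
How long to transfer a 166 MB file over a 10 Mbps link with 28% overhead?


Effective throughput = 10 * (1 - 28/100) = 7.2 Mbps
File size in Mb = 166 * 8 = 1328 Mb
Time = 1328 / 7.2
Time = 184.4444 seconds


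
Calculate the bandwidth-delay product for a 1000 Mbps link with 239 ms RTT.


BDP = bandwidth * RTT
= 1000 Mbps * 239 ms
= 1000 * 1e6 * 239 / 1000 bits
= 239000000 bits
= 29875000 bytes
= 29174.8047 KB
BDP = 239000000 bits (29875000 bytes)


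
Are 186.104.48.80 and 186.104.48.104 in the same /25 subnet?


Mask: 255.255.255.128
186.104.48.80 AND mask = 186.104.48.0
186.104.48.104 AND mask = 186.104.48.0
Yes, same subnet (186.104.48.0)


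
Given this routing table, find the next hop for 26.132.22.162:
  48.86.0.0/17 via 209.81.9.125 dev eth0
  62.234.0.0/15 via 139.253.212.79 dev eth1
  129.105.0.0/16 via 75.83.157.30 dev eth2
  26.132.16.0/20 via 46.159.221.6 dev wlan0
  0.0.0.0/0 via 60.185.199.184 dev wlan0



Longest prefix match for 26.132.22.162:
  /17 48.86.0.0: no
  /15 62.234.0.0: no
  /16 129.105.0.0: no
  /20 26.132.16.0: MATCH
  /0 0.0.0.0: MATCH
Selected: next-hop 46.159.221.6 via wlan0 (matched /20)


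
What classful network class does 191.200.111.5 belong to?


First octet: 191
Binary: 10111111
10xxxxxx -> Class B (128-191)
Class B, default mask 255.255.0.0 (/16)


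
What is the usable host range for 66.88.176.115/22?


Network: 66.88.176.0
Broadcast: 66.88.179.255
First usable = network + 1
Last usable = broadcast - 1
Range: 66.88.176.1 to 66.88.179.254


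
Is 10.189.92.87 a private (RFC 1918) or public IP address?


RFC 1918 private ranges:
  10.0.0.0/8 (10.0.0.0 - 10.255.255.255)
  172.16.0.0/12 (172.16.0.0 - 172.31.255.255)
  192.168.0.0/16 (192.168.0.0 - 192.168.255.255)
Private (in 10.0.0.0/8)


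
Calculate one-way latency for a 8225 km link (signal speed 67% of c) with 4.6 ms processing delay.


Speed = 0.67 * 3e5 km/s = 201000 km/s
Propagation delay = 8225 / 201000 = 0.0409 s = 40.9204 ms
Processing delay = 4.6 ms
Total one-way latency = 45.5204 ms


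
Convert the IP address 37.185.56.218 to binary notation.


37 = 00100101
185 = 10111001
56 = 00111000
218 = 11011010
Binary: 00100101.10111001.00111000.11011010


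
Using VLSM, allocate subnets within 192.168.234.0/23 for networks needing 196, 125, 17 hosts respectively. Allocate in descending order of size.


196 hosts -> /24 (254 usable): 192.168.234.0/24
125 hosts -> /25 (126 usable): 192.168.235.0/25
17 hosts -> /27 (30 usable): 192.168.235.128/27
Allocation: 192.168.234.0/24 (196 hosts, 254 usable); 192.168.235.0/25 (125 hosts, 126 usable); 192.168.235.128/27 (17 hosts, 30 usable)


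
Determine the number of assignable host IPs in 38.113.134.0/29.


Host bits = 32 - 29 = 3
Total addresses = 2^3 = 8
Usable = total - 2 (network and broadcast)
Usable hosts: 6


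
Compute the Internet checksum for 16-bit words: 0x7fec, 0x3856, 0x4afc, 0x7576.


Sum all words (with carry folding):
+ 0x7fec = 0x7fec
+ 0x3856 = 0xb842
+ 0x4afc = 0x033f
+ 0x7576 = 0x78b5
One's complement: ~0x78b5
Checksum = 0x874a


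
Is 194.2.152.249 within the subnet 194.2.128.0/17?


Subnet network: 194.2.128.0
Test IP AND mask: 194.2.128.0
Yes, 194.2.152.249 is in 194.2.128.0/17


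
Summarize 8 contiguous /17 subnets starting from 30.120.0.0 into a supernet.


Original prefix: /17
Number of subnets: 8 = 2^3
New prefix = 17 - 3 = 14
Supernet: 30.120.0.0/14


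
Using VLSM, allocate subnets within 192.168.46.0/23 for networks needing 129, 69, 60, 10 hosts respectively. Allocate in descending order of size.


129 hosts -> /24 (254 usable): 192.168.46.0/24
69 hosts -> /25 (126 usable): 192.168.47.0/25
60 hosts -> /26 (62 usable): 192.168.47.128/26
10 hosts -> /28 (14 usable): 192.168.47.192/28
Allocation: 192.168.46.0/24 (129 hosts, 254 usable); 192.168.47.0/25 (69 hosts, 126 usable); 192.168.47.128/26 (60 hosts, 62 usable); 192.168.47.192/28 (10 hosts, 14 usable)


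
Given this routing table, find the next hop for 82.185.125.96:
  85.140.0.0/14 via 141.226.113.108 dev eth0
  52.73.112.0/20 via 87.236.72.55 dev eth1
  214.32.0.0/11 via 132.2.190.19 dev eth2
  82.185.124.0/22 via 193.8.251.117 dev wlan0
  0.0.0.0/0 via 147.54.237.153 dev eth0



Longest prefix match for 82.185.125.96:
  /14 85.140.0.0: no
  /20 52.73.112.0: no
  /11 214.32.0.0: no
  /22 82.185.124.0: MATCH
  /0 0.0.0.0: MATCH
Selected: next-hop 193.8.251.117 via wlan0 (matched /22)


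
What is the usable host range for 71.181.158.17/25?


Network: 71.181.158.0
Broadcast: 71.181.158.127
First usable = network + 1
Last usable = broadcast - 1
Range: 71.181.158.1 to 71.181.158.126


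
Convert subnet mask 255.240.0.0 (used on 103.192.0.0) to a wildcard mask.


Subnet mask: 255.240.0.0
Wildcard = 255.255.255.255 - subnet mask
255 - 255 = 0
255 - 240 = 15
255 - 0 = 255
255 - 0 = 255
Wildcard: 0.15.255.255


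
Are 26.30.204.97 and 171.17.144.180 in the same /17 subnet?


Mask: 255.255.128.0
26.30.204.97 AND mask = 26.30.128.0
171.17.144.180 AND mask = 171.17.128.0
No, different subnets (26.30.128.0 vs 171.17.128.0)


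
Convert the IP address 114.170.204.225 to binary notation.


114 = 01110010
170 = 10101010
204 = 11001100
225 = 11100001
Binary: 01110010.10101010.11001100.11100001


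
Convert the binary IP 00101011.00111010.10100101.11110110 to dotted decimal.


00101011 = 43
00111010 = 58
10100101 = 165
11110110 = 246
IP: 43.58.165.246


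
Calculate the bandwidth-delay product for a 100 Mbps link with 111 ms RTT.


BDP = bandwidth * RTT
= 100 Mbps * 111 ms
= 100 * 1e6 * 111 / 1000 bits
= 11100000 bits
= 1387500 bytes
= 1354.9805 KB
BDP = 11100000 bits (1387500 bytes)


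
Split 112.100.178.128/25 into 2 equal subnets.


New prefix = 25 + 1 = 26
Each subnet has 64 addresses
  112.100.178.128/26
  112.100.178.192/26
Subnets: 112.100.178.128/26, 112.100.178.192/26


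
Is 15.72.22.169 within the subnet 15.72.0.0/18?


Subnet network: 15.72.0.0
Test IP AND mask: 15.72.0.0
Yes, 15.72.22.169 is in 15.72.0.0/18


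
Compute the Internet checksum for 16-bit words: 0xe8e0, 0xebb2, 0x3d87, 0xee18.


Sum all words (with carry folding):
+ 0xe8e0 = 0xe8e0
+ 0xebb2 = 0xd493
+ 0x3d87 = 0x121b
+ 0xee18 = 0x0034
One's complement: ~0x0034
Checksum = 0xffcb


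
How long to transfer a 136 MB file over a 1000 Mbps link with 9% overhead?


Effective throughput = 1000 * (1 - 9/100) = 910 Mbps
File size in Mb = 136 * 8 = 1088 Mb
Time = 1088 / 910
Time = 1.1956 seconds


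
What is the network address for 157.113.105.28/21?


IP:   10011101.01110001.01101001.00011100
Mask: 11111111.11111111.11111000.00000000
AND operation:
Net:  10011101.01110001.01101000.00000000
Network: 157.113.104.0/21


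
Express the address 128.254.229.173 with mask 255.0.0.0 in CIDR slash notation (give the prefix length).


Binary: 11111111.00000000.00000000.00000000
Count leading 1s
Prefix: /8


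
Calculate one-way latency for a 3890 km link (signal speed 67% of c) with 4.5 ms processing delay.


Speed = 0.67 * 3e5 km/s = 201000 km/s
Propagation delay = 3890 / 201000 = 0.0194 s = 19.3532 ms
Processing delay = 4.5 ms
Total one-way latency = 23.8532 ms


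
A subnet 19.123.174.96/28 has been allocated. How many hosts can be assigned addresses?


Host bits = 32 - 28 = 4
Total addresses = 2^4 = 16
Usable = total - 2 (network and broadcast)
Usable hosts: 14


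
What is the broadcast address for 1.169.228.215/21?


Network: 1.169.224.0/21
Host bits = 11
Set all host bits to 1:
Broadcast: 1.169.231.255


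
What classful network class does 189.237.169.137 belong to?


First octet: 189
Binary: 10111101
10xxxxxx -> Class B (128-191)
Class B, default mask 255.255.0.0 (/16)


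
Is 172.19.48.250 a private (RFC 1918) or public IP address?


RFC 1918 private ranges:
  10.0.0.0/8 (10.0.0.0 - 10.255.255.255)
  172.16.0.0/12 (172.16.0.0 - 172.31.255.255)
  192.168.0.0/16 (192.168.0.0 - 192.168.255.255)
Private (in 172.16.0.0/12)


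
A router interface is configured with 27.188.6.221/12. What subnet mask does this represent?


/12 means 12 network bits, 20 host bits
Binary: 11111111111100000000000000000000
Mask: 255.240.0.0


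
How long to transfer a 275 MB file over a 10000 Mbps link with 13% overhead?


Effective throughput = 10000 * (1 - 13/100) = 8700 Mbps
File size in Mb = 275 * 8 = 2200 Mb
Time = 2200 / 8700
Time = 0.2529 seconds


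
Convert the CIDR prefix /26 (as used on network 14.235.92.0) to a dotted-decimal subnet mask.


/26 means 26 network bits, 6 host bits
Binary: 11111111111111111111111111000000
Mask: 255.255.255.192


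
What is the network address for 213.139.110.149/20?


IP:   11010101.10001011.01101110.10010101
Mask: 11111111.11111111.11110000.00000000
AND operation:
Net:  11010101.10001011.01100000.00000000
Network: 213.139.96.0/20


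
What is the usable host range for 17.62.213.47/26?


Network: 17.62.213.0
Broadcast: 17.62.213.63
First usable = network + 1
Last usable = broadcast - 1
Range: 17.62.213.1 to 17.62.213.62


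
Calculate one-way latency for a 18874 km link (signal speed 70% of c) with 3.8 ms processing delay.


Speed = 0.7 * 3e5 km/s = 210000 km/s
Propagation delay = 18874 / 210000 = 0.0899 s = 89.8762 ms
Processing delay = 3.8 ms
Total one-way latency = 93.6762 ms


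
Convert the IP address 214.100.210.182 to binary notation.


214 = 11010110
100 = 01100100
210 = 11010010
182 = 10110110
Binary: 11010110.01100100.11010010.10110110


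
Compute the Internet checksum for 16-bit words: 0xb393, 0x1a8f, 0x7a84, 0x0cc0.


Sum all words (with carry folding):
+ 0xb393 = 0xb393
+ 0x1a8f = 0xce22
+ 0x7a84 = 0x48a7
+ 0x0cc0 = 0x5567
One's complement: ~0x5567
Checksum = 0xaa98


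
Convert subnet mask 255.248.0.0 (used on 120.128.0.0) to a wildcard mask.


Subnet mask: 255.248.0.0
Wildcard = 255.255.255.255 - subnet mask
255 - 255 = 0
255 - 248 = 7
255 - 0 = 255
255 - 0 = 255
Wildcard: 0.7.255.255


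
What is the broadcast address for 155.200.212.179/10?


Network: 155.192.0.0/10
Host bits = 22
Set all host bits to 1:
Broadcast: 155.255.255.255


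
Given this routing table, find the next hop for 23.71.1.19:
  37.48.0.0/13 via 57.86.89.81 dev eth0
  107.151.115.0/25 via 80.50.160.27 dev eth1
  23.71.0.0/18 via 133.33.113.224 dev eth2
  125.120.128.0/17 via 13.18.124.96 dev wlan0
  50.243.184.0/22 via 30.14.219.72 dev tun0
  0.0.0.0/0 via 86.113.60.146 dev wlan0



Longest prefix match for 23.71.1.19:
  /13 37.48.0.0: no
  /25 107.151.115.0: no
  /18 23.71.0.0: MATCH
  /17 125.120.128.0: no
  /22 50.243.184.0: no
  /0 0.0.0.0: MATCH
Selected: next-hop 133.33.113.224 via eth2 (matched /18)


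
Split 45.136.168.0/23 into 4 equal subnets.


New prefix = 23 + 2 = 25
Each subnet has 128 addresses
  45.136.168.0/25
  45.136.168.128/25
  45.136.169.0/25
  45.136.169.128/25
Subnets: 45.136.168.0/25, 45.136.168.128/25, 45.136.169.0/25, 45.136.169.128/25


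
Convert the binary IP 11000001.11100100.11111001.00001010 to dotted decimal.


11000001 = 193
11100100 = 228
11111001 = 249
00001010 = 10
IP: 193.228.249.10


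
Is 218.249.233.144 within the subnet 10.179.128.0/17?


Subnet network: 10.179.128.0
Test IP AND mask: 218.249.128.0
No, 218.249.233.144 is not in 10.179.128.0/17


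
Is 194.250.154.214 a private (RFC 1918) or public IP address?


RFC 1918 private ranges:
  10.0.0.0/8 (10.0.0.0 - 10.255.255.255)
  172.16.0.0/12 (172.16.0.0 - 172.31.255.255)
  192.168.0.0/16 (192.168.0.0 - 192.168.255.255)
Public (not in any RFC 1918 range)


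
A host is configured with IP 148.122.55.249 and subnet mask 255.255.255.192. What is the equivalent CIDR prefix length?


Binary: 11111111.11111111.11111111.11000000
Count leading 1s
Prefix: /26


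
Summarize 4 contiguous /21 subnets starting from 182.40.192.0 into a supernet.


Original prefix: /21
Number of subnets: 4 = 2^2
New prefix = 21 - 2 = 19
Supernet: 182.40.192.0/19


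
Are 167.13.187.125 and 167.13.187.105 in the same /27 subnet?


Mask: 255.255.255.224
167.13.187.125 AND mask = 167.13.187.96
167.13.187.105 AND mask = 167.13.187.96
Yes, same subnet (167.13.187.96)


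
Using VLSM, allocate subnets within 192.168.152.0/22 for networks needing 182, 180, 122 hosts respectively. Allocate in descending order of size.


182 hosts -> /24 (254 usable): 192.168.152.0/24
180 hosts -> /24 (254 usable): 192.168.153.0/24
122 hosts -> /25 (126 usable): 192.168.154.0/25
Allocation: 192.168.152.0/24 (182 hosts, 254 usable); 192.168.153.0/24 (180 hosts, 254 usable); 192.168.154.0/25 (122 hosts, 126 usable)


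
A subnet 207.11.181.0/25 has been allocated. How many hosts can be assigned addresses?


Host bits = 32 - 25 = 7
Total addresses = 2^7 = 128
Usable = total - 2 (network and broadcast)
Usable hosts: 126


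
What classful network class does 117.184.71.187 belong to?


First octet: 117
Binary: 01110101
0xxxxxxx -> Class A (1-126)
Class A, default mask 255.0.0.0 (/8)


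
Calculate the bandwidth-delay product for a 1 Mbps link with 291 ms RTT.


BDP = bandwidth * RTT
= 1 Mbps * 291 ms
= 1 * 1e6 * 291 / 1000 bits
= 291000 bits
= 36375 bytes
= 35.5225 KB
BDP = 291000 bits (36375 bytes)


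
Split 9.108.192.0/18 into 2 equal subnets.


New prefix = 18 + 1 = 19
Each subnet has 8192 addresses
  9.108.192.0/19
  9.108.224.0/19
Subnets: 9.108.192.0/19, 9.108.224.0/19


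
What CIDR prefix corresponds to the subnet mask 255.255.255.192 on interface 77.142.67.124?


Binary: 11111111.11111111.11111111.11000000
Count leading 1s
Prefix: /26


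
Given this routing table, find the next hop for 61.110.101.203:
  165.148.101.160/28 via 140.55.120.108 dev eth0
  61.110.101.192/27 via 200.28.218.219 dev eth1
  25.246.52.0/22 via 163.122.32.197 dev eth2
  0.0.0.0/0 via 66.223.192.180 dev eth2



Longest prefix match for 61.110.101.203:
  /28 165.148.101.160: no
  /27 61.110.101.192: MATCH
  /22 25.246.52.0: no
  /0 0.0.0.0: MATCH
Selected: next-hop 200.28.218.219 via eth1 (matched /27)


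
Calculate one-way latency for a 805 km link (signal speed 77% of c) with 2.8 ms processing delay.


Speed = 0.77 * 3e5 km/s = 231000 km/s
Propagation delay = 805 / 231000 = 0.0035 s = 3.4848 ms
Processing delay = 2.8 ms
Total one-way latency = 6.2848 ms


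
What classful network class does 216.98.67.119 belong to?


First octet: 216
Binary: 11011000
110xxxxx -> Class C (192-223)
Class C, default mask 255.255.255.0 (/24)


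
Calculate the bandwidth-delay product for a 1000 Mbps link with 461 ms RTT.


BDP = bandwidth * RTT
= 1000 Mbps * 461 ms
= 1000 * 1e6 * 461 / 1000 bits
= 461000000 bits
= 57625000 bytes
= 56274.4141 KB
BDP = 461000000 bits (57625000 bytes)


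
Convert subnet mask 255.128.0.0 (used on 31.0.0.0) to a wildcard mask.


Subnet mask: 255.128.0.0
Wildcard = 255.255.255.255 - subnet mask
255 - 255 = 0
255 - 128 = 127
255 - 0 = 255
255 - 0 = 255
Wildcard: 0.127.255.255


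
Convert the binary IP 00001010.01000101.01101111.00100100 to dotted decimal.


00001010 = 10
01000101 = 69
01101111 = 111
00100100 = 36
IP: 10.69.111.36


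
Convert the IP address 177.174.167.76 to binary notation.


177 = 10110001
174 = 10101110
167 = 10100111
76 = 01001100
Binary: 10110001.10101110.10100111.01001100


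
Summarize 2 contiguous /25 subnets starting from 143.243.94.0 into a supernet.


Original prefix: /25
Number of subnets: 2 = 2^1
New prefix = 25 - 1 = 24
Supernet: 143.243.94.0/24


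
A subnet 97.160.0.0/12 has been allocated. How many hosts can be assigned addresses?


Host bits = 32 - 12 = 20
Total addresses = 2^20 = 1048576
Usable = total - 2 (network and broadcast)
Usable hosts: 1048574


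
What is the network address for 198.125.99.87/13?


IP:   11000110.01111101.01100011.01010111
Mask: 11111111.11111000.00000000.00000000
AND operation:
Net:  11000110.01111000.00000000.00000000
Network: 198.120.0.0/13


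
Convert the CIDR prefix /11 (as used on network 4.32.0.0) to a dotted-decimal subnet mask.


/11 means 11 network bits, 21 host bits
Binary: 11111111111000000000000000000000
Mask: 255.224.0.0


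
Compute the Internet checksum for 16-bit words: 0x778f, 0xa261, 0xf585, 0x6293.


Sum all words (with carry folding):
+ 0x778f = 0x778f
+ 0xa261 = 0x19f1
+ 0xf585 = 0x0f77
+ 0x6293 = 0x720a
One's complement: ~0x720a
Checksum = 0x8df5


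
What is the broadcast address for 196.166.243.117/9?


Network: 196.128.0.0/9
Host bits = 23
Set all host bits to 1:
Broadcast: 196.255.255.255


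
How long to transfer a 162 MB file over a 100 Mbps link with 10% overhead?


Effective throughput = 100 * (1 - 10/100) = 90 Mbps
File size in Mb = 162 * 8 = 1296 Mb
Time = 1296 / 90
Time = 14.4 seconds


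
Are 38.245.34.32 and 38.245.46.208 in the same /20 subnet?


Mask: 255.255.240.0
38.245.34.32 AND mask = 38.245.32.0
38.245.46.208 AND mask = 38.245.32.0
Yes, same subnet (38.245.32.0)


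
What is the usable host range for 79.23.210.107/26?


Network: 79.23.210.64
Broadcast: 79.23.210.127
First usable = network + 1
Last usable = broadcast - 1
Range: 79.23.210.65 to 79.23.210.126


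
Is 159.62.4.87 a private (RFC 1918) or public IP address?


RFC 1918 private ranges:
  10.0.0.0/8 (10.0.0.0 - 10.255.255.255)
  172.16.0.0/12 (172.16.0.0 - 172.31.255.255)
  192.168.0.0/16 (192.168.0.0 - 192.168.255.255)
Public (not in any RFC 1918 range)


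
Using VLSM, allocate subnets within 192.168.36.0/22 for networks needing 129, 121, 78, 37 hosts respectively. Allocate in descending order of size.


129 hosts -> /24 (254 usable): 192.168.36.0/24
121 hosts -> /25 (126 usable): 192.168.37.0/25
78 hosts -> /25 (126 usable): 192.168.37.128/25
37 hosts -> /26 (62 usable): 192.168.38.0/26
Allocation: 192.168.36.0/24 (129 hosts, 254 usable); 192.168.37.0/25 (121 hosts, 126 usable); 192.168.37.128/25 (78 hosts, 126 usable); 192.168.38.0/26 (37 hosts, 62 usable)


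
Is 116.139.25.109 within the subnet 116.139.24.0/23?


Subnet network: 116.139.24.0
Test IP AND mask: 116.139.24.0
Yes, 116.139.25.109 is in 116.139.24.0/23


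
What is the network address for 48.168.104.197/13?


IP:   00110000.10101000.01101000.11000101
Mask: 11111111.11111000.00000000.00000000
AND operation:
Net:  00110000.10101000.00000000.00000000
Network: 48.168.0.0/13


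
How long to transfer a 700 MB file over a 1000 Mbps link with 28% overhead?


Effective throughput = 1000 * (1 - 28/100) = 720 Mbps
File size in Mb = 700 * 8 = 5600 Mb
Time = 5600 / 720
Time = 7.7778 seconds


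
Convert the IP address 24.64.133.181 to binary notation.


24 = 00011000
64 = 01000000
133 = 10000101
181 = 10110101
Binary: 00011000.01000000.10000101.10110101


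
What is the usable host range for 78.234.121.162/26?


Network: 78.234.121.128
Broadcast: 78.234.121.191
First usable = network + 1
Last usable = broadcast - 1
Range: 78.234.121.129 to 78.234.121.190


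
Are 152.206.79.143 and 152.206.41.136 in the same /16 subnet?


Mask: 255.255.0.0
152.206.79.143 AND mask = 152.206.0.0
152.206.41.136 AND mask = 152.206.0.0
Yes, same subnet (152.206.0.0)


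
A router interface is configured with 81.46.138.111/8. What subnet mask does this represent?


/8 means 8 network bits, 24 host bits
Binary: 11111111000000000000000000000000
Mask: 255.0.0.0


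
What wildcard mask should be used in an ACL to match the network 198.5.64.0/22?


Subnet mask: 255.255.252.0
Wildcard = 255.255.255.255 - subnet mask
255 - 255 = 0
255 - 255 = 0
255 - 252 = 3
255 - 0 = 255
Wildcard: 0.0.3.255


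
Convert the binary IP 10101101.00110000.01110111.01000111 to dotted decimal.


10101101 = 173
00110000 = 48
01110111 = 119
01000111 = 71
IP: 173.48.119.71


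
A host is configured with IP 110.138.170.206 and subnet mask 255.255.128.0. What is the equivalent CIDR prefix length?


Binary: 11111111.11111111.10000000.00000000
Count leading 1s
Prefix: /17


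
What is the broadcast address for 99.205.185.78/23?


Network: 99.205.184.0/23
Host bits = 9
Set all host bits to 1:
Broadcast: 99.205.185.255


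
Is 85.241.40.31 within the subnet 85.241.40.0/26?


Subnet network: 85.241.40.0
Test IP AND mask: 85.241.40.0
Yes, 85.241.40.31 is in 85.241.40.0/26


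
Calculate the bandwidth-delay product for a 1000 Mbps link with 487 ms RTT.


BDP = bandwidth * RTT
= 1000 Mbps * 487 ms
= 1000 * 1e6 * 487 / 1000 bits
= 487000000 bits
= 60875000 bytes
= 59448.2422 KB
BDP = 487000000 bits (60875000 bytes)


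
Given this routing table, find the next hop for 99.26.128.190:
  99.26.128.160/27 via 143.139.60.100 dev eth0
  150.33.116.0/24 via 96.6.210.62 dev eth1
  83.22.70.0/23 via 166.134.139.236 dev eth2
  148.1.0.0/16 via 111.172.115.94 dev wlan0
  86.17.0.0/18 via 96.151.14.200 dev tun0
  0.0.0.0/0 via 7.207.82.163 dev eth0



Longest prefix match for 99.26.128.190:
  /27 99.26.128.160: MATCH
  /24 150.33.116.0: no
  /23 83.22.70.0: no
  /16 148.1.0.0: no
  /18 86.17.0.0: no
  /0 0.0.0.0: MATCH
Selected: next-hop 143.139.60.100 via eth0 (matched /27)


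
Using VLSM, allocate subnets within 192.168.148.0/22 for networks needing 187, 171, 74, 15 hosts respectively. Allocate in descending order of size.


187 hosts -> /24 (254 usable): 192.168.148.0/24
171 hosts -> /24 (254 usable): 192.168.149.0/24
74 hosts -> /25 (126 usable): 192.168.150.0/25
15 hosts -> /27 (30 usable): 192.168.150.128/27
Allocation: 192.168.148.0/24 (187 hosts, 254 usable); 192.168.149.0/24 (171 hosts, 254 usable); 192.168.150.0/25 (74 hosts, 126 usable); 192.168.150.128/27 (15 hosts, 30 usable)


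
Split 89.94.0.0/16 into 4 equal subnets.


New prefix = 16 + 2 = 18
Each subnet has 16384 addresses
  89.94.0.0/18
  89.94.64.0/18
  89.94.128.0/18
  89.94.192.0/18
Subnets: 89.94.0.0/18, 89.94.64.0/18, 89.94.128.0/18, 89.94.192.0/18


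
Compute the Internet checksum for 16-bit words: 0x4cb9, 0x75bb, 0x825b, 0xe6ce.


Sum all words (with carry folding):
+ 0x4cb9 = 0x4cb9
+ 0x75bb = 0xc274
+ 0x825b = 0x44d0
+ 0xe6ce = 0x2b9f
One's complement: ~0x2b9f
Checksum = 0xd460


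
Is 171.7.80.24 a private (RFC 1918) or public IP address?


RFC 1918 private ranges:
  10.0.0.0/8 (10.0.0.0 - 10.255.255.255)
  172.16.0.0/12 (172.16.0.0 - 172.31.255.255)
  192.168.0.0/16 (192.168.0.0 - 192.168.255.255)
Public (not in any RFC 1918 range)


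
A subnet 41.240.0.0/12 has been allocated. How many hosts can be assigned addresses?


Host bits = 32 - 12 = 20
Total addresses = 2^20 = 1048576
Usable = total - 2 (network and broadcast)
Usable hosts: 1048574


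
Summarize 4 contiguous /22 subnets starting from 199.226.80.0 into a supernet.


Original prefix: /22
Number of subnets: 4 = 2^2
New prefix = 22 - 2 = 20
Supernet: 199.226.80.0/20


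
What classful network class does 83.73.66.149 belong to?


First octet: 83
Binary: 01010011
0xxxxxxx -> Class A (1-126)
Class A, default mask 255.0.0.0 (/8)


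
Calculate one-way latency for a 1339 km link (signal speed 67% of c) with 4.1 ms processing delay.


Speed = 0.67 * 3e5 km/s = 201000 km/s
Propagation delay = 1339 / 201000 = 0.0067 s = 6.6617 ms
Processing delay = 4.1 ms
Total one-way latency = 10.7617 ms


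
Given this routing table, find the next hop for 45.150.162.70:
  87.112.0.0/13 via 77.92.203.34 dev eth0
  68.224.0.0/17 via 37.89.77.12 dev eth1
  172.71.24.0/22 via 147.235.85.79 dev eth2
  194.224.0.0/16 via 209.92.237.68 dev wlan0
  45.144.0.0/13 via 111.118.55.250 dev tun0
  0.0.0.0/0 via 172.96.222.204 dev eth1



Longest prefix match for 45.150.162.70:
  /13 87.112.0.0: no
  /17 68.224.0.0: no
  /22 172.71.24.0: no
  /16 194.224.0.0: no
  /13 45.144.0.0: MATCH
  /0 0.0.0.0: MATCH
Selected: next-hop 111.118.55.250 via tun0 (matched /13)


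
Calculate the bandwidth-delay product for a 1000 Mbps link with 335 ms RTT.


BDP = bandwidth * RTT
= 1000 Mbps * 335 ms
= 1000 * 1e6 * 335 / 1000 bits
= 335000000 bits
= 41875000 bytes
= 40893.5547 KB
BDP = 335000000 bits (41875000 bytes)


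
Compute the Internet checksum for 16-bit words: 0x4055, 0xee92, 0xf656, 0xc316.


Sum all words (with carry folding):
+ 0x4055 = 0x4055
+ 0xee92 = 0x2ee8
+ 0xf656 = 0x253f
+ 0xc316 = 0xe855
One's complement: ~0xe855
Checksum = 0x17aa


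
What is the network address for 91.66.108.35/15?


IP:   01011011.01000010.01101100.00100011
Mask: 11111111.11111110.00000000.00000000
AND operation:
Net:  01011011.01000010.00000000.00000000
Network: 91.66.0.0/15


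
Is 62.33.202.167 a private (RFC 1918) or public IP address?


RFC 1918 private ranges:
  10.0.0.0/8 (10.0.0.0 - 10.255.255.255)
  172.16.0.0/12 (172.16.0.0 - 172.31.255.255)
  192.168.0.0/16 (192.168.0.0 - 192.168.255.255)
Public (not in any RFC 1918 range)


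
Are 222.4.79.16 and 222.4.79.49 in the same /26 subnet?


Mask: 255.255.255.192
222.4.79.16 AND mask = 222.4.79.0
222.4.79.49 AND mask = 222.4.79.0
Yes, same subnet (222.4.79.0)


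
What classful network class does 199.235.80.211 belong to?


First octet: 199
Binary: 11000111
110xxxxx -> Class C (192-223)
Class C, default mask 255.255.255.0 (/24)


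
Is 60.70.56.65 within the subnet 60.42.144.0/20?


Subnet network: 60.42.144.0
Test IP AND mask: 60.70.48.0
No, 60.70.56.65 is not in 60.42.144.0/20


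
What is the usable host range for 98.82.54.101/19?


Network: 98.82.32.0
Broadcast: 98.82.63.255
First usable = network + 1
Last usable = broadcast - 1
Range: 98.82.32.1 to 98.82.63.254


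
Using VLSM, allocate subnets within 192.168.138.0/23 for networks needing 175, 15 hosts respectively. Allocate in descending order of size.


175 hosts -> /24 (254 usable): 192.168.138.0/24
15 hosts -> /27 (30 usable): 192.168.139.0/27
Allocation: 192.168.138.0/24 (175 hosts, 254 usable); 192.168.139.0/27 (15 hosts, 30 usable)


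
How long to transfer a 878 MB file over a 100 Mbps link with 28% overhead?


Effective throughput = 100 * (1 - 28/100) = 72 Mbps
File size in Mb = 878 * 8 = 7024 Mb
Time = 7024 / 72
Time = 97.5556 seconds


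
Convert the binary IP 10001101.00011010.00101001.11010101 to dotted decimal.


10001101 = 141
00011010 = 26
00101001 = 41
11010101 = 213
IP: 141.26.41.213


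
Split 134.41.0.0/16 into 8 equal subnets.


New prefix = 16 + 3 = 19
Each subnet has 8192 addresses
  134.41.0.0/19
  134.41.32.0/19
  134.41.64.0/19
  134.41.96.0/19
  134.41.128.0/19
  134.41.160.0/19
  134.41.192.0/19
  134.41.224.0/19
Subnets: 134.41.0.0/19, 134.41.32.0/19, 134.41.64.0/19, 134.41.96.0/19, 134.41.128.0/19, 134.41.160.0/19, 134.41.192.0/19, 134.41.224.0/19


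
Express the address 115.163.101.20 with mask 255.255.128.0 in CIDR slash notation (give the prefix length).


Binary: 11111111.11111111.10000000.00000000
Count leading 1s
Prefix: /17


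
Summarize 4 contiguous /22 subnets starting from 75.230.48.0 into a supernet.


Original prefix: /22
Number of subnets: 4 = 2^2
New prefix = 22 - 2 = 20
Supernet: 75.230.48.0/20


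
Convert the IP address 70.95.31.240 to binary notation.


70 = 01000110
95 = 01011111
31 = 00011111
240 = 11110000
Binary: 01000110.01011111.00011111.11110000


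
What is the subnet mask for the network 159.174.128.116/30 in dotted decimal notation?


/30 means 30 network bits, 2 host bits
Binary: 11111111111111111111111111111100
Mask: 255.255.255.252


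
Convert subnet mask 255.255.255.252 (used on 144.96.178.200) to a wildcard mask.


Subnet mask: 255.255.255.252
Wildcard = 255.255.255.255 - subnet mask
255 - 255 = 0
255 - 255 = 0
255 - 255 = 0
255 - 252 = 3
Wildcard: 0.0.0.3


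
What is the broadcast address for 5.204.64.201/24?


Network: 5.204.64.0/24
Host bits = 8
Set all host bits to 1:
Broadcast: 5.204.64.255


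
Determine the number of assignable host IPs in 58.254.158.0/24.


Host bits = 32 - 24 = 8
Total addresses = 2^8 = 256
Usable = total - 2 (network and broadcast)
Usable hosts: 254


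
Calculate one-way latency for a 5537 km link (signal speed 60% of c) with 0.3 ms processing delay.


Speed = 0.6 * 3e5 km/s = 180000 km/s
Propagation delay = 5537 / 180000 = 0.0308 s = 30.7611 ms
Processing delay = 0.3 ms
Total one-way latency = 31.0611 ms


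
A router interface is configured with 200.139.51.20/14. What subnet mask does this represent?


/14 means 14 network bits, 18 host bits
Binary: 11111111111111000000000000000000
Mask: 255.252.0.0


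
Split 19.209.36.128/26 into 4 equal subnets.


New prefix = 26 + 2 = 28
Each subnet has 16 addresses
  19.209.36.128/28
  19.209.36.144/28
  19.209.36.160/28
  19.209.36.176/28
Subnets: 19.209.36.128/28, 19.209.36.144/28, 19.209.36.160/28, 19.209.36.176/28


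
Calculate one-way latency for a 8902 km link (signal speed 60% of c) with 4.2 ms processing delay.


Speed = 0.6 * 3e5 km/s = 180000 km/s
Propagation delay = 8902 / 180000 = 0.0495 s = 49.4556 ms
Processing delay = 4.2 ms
Total one-way latency = 53.6556 ms


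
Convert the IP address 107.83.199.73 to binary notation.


107 = 01101011
83 = 01010011
199 = 11000111
73 = 01001001
Binary: 01101011.01010011.11000111.01001001


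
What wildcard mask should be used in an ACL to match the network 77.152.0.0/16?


Subnet mask: 255.255.0.0
Wildcard = 255.255.255.255 - subnet mask
255 - 255 = 0
255 - 255 = 0
255 - 0 = 255
255 - 0 = 255
Wildcard: 0.0.255.255


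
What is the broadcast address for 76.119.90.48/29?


Network: 76.119.90.48/29
Host bits = 3
Set all host bits to 1:
Broadcast: 76.119.90.55


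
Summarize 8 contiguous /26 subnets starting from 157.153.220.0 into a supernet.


Original prefix: /26
Number of subnets: 8 = 2^3
New prefix = 26 - 3 = 23
Supernet: 157.153.220.0/23


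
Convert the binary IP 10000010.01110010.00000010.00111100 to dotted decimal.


10000010 = 130
01110010 = 114
00000010 = 2
00111100 = 60
IP: 130.114.2.60


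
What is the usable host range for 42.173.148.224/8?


Network: 42.0.0.0
Broadcast: 42.255.255.255
First usable = network + 1
Last usable = broadcast - 1
Range: 42.0.0.1 to 42.255.255.254


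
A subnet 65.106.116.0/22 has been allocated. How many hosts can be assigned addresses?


Host bits = 32 - 22 = 10
Total addresses = 2^10 = 1024
Usable = total - 2 (network and broadcast)
Usable hosts: 1022


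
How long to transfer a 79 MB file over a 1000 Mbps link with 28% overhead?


Effective throughput = 1000 * (1 - 28/100) = 720 Mbps
File size in Mb = 79 * 8 = 632 Mb
Time = 632 / 720
Time = 0.8778 seconds


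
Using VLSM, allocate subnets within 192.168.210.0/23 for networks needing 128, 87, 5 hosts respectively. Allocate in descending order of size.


128 hosts -> /24 (254 usable): 192.168.210.0/24
87 hosts -> /25 (126 usable): 192.168.211.0/25
5 hosts -> /29 (6 usable): 192.168.211.128/29
Allocation: 192.168.210.0/24 (128 hosts, 254 usable); 192.168.211.0/25 (87 hosts, 126 usable); 192.168.211.128/29 (5 hosts, 6 usable)


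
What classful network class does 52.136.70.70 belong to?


First octet: 52
Binary: 00110100
0xxxxxxx -> Class A (1-126)
Class A, default mask 255.0.0.0 (/8)


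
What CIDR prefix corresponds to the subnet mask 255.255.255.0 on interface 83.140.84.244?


Binary: 11111111.11111111.11111111.00000000
Count leading 1s
Prefix: /24


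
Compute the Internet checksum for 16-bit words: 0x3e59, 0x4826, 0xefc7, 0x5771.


Sum all words (with carry folding):
+ 0x3e59 = 0x3e59
+ 0x4826 = 0x867f
+ 0xefc7 = 0x7647
+ 0x5771 = 0xcdb8
One's complement: ~0xcdb8
Checksum = 0x3247


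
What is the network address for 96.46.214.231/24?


IP:   01100000.00101110.11010110.11100111
Mask: 11111111.11111111.11111111.00000000
AND operation:
Net:  01100000.00101110.11010110.00000000
Network: 96.46.214.0/24


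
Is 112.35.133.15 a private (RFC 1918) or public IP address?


RFC 1918 private ranges:
  10.0.0.0/8 (10.0.0.0 - 10.255.255.255)
  172.16.0.0/12 (172.16.0.0 - 172.31.255.255)
  192.168.0.0/16 (192.168.0.0 - 192.168.255.255)
Public (not in any RFC 1918 range)


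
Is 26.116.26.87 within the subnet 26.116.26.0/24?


Subnet network: 26.116.26.0
Test IP AND mask: 26.116.26.0
Yes, 26.116.26.87 is in 26.116.26.0/24


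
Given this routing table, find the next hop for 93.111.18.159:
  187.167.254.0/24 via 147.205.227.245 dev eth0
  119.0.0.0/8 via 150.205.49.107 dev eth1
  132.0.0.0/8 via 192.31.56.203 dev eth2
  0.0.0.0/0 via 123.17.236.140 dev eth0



Longest prefix match for 93.111.18.159:
  /24 187.167.254.0: no
  /8 119.0.0.0: no
  /8 132.0.0.0: no
  /0 0.0.0.0: MATCH
Selected: next-hop 123.17.236.140 via eth0 (matched /0)


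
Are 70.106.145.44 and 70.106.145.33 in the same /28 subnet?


Mask: 255.255.255.240
70.106.145.44 AND mask = 70.106.145.32
70.106.145.33 AND mask = 70.106.145.32
Yes, same subnet (70.106.145.32)


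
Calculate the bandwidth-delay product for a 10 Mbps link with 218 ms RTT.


BDP = bandwidth * RTT
= 10 Mbps * 218 ms
= 10 * 1e6 * 218 / 1000 bits
= 2180000 bits
= 272500 bytes
= 266.1133 KB
BDP = 2180000 bits (272500 bytes)


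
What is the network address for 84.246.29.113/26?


IP:   01010100.11110110.00011101.01110001
Mask: 11111111.11111111.11111111.11000000
AND operation:
Net:  01010100.11110110.00011101.01000000
Network: 84.246.29.64/26


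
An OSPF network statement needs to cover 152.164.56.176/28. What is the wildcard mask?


Subnet mask: 255.255.255.240
Wildcard = 255.255.255.255 - subnet mask
255 - 255 = 0
255 - 255 = 0
255 - 255 = 0
255 - 240 = 15
Wildcard: 0.0.0.15


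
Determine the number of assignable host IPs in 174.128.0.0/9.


Host bits = 32 - 9 = 23
Total addresses = 2^23 = 8388608
Usable = total - 2 (network and broadcast)
Usable hosts: 8388606
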